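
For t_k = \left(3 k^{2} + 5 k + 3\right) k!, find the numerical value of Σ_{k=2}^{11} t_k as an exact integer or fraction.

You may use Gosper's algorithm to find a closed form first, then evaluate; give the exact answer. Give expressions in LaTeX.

Compute t_(k+1)/t_k: get (k + 1)*(5*k + 3*(k + 1)**2 + 8)/(3*k**2 + 5*k + 3).
Gosper form: A/B · C(k+1)/C(k) with A=k + 1, B=1, C=k**2 + 5*k/3 + 1.
f must satisfy (k + 1)·f(k+1) − (1)·f(k) = k**2 + 5*k/3 + 1.
d = 1 from the (1,0,2) case.
Coefficient equations give f(k) = (3*k + 2)/3.
So s_k = (B(k−1)f/C)·t_k = ((3*k + 2)/(3*k**2 + 5*k + 3))·t_k = (3*k + 2)*factorial(k).
Check: Δs_k = (3*k**2 + 5*k + 3)*factorial(k). ✓
Telescoping: Σ = s_(12) − s_(2) = 18202060800 − (16) = 18202060784.

Σ = 18202060784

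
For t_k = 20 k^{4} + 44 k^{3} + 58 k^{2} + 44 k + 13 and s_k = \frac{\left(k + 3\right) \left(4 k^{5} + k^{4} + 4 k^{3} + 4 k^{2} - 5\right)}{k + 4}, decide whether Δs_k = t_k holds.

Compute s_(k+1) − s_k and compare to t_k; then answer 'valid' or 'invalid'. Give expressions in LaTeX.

s_(k+1) = (k + 4)*(4*(k + 1)**5 + (k + 1)**4 + 4*(k + 1)**3 + 4*(k + 1)**2 - 5)/(k + 5)
s_(k+1) − s_k = (20*k**6 + 208*k**5 + 731*k**4 + 1216*k**3 + 1297*k**2 + 808*k + 203)/(k**2 + 9*k + 20)
(s_(k+1) − s_k) − t_k = (-16*k**5 - 123*k**4 - 230*k**3 - 272*k**2 - 189*k - 57)/(k**2 + 9*k + 20)

Invalid: residual \frac{- 16 k^{5} - 123 k^{4} - 230 k^{3} - 272 k^{2} - 189 k - 57}{k^{2} + 9 k + 20} ≠ 0.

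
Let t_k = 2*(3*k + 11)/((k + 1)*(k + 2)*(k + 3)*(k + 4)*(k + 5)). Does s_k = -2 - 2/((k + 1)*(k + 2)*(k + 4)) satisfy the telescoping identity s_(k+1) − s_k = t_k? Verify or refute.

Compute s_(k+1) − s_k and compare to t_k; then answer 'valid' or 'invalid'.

Valid — Δs_k = t_k.

s_(k+1) = -2 - 2/((k + 2)*(k + 3)*(k + 5))
s_(k+1) − s_k = 2*(3*k + 11)/(k**5 + 15*k**4 + 85*k**3 + 225*k**2 + 274*k + 120)
(s_(k+1) − s_k) − t_k = 0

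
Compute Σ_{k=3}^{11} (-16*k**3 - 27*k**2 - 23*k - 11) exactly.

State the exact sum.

Σ = -84627

Step 1: r(k) = (16*k**3 + 75*k**2 + 125*k + 77)/(16*k**3 + 27*k**2 + 23*k + 11).
Take A(k)=1, B(k)=1, C(k)=k**3 + 27*k**2/16 + 23*k/16 + 11/16.
Need (1)·f(k+1) − (1)·f(k) = k**3 + 27*k**2/16 + 23*k/16 + 11/16.
d = 4 from the (0,0,3) case.
A polynomial solution: f(k) = k*(4*k**3 + k**2 + 2*k + 4)/16.
So s_k = (B(k−1)f/C)·t_k = (k*(4*k**3 + k**2 + 2*k + 4)/(16*k**3 + 27*k**2 + 23*k + 11))·t_k = k*(-4*k**3 - k**2 - 2*k - 4).
Δs = -16*k**3 - 27*k**2 - 23*k - 11, as required.
Evaluate s at k=12 and k=3: -85008 and -381; difference -84627.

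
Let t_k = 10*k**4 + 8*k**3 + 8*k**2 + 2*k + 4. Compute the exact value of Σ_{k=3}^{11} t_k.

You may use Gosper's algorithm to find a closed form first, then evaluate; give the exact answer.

Σ = 438516

Ratio r(k) = (5*k**4 + 24*k**3 + 46*k**2 + 41*k + 16)/(5*k**4 + 4*k**3 + 4*k**2 + k + 2).
A = 1, B = 1, C = k**4 + 4*k**3/5 + 4*k**2/5 + k/5 + 2/5.
Solve (1)·f(k+1) − (1)·f(k) = k**4 + 4*k**3/5 + 4*k**2/5 + k/5 + 2/5.
Degrees (0,0,4) ⇒ d ≤ 5.
A polynomial solution: f(k) = k*(2*k**4 - 3*k**3 + 2*k**2 - k + 4)/10.
Then R = B(k−1)f/C = k*(2*k**4 - 3*k**3 + 2*k**2 - k + 4)/(2*(5*k**4 + 4*k**3 + 4*k**2 + k + 2)), so s_k = R(k)·t_k = k*(2*k**4 - 3*k**3 + 2*k**2 - k + 4).
Δs = 10*k**4 + 8*k**3 + 8*k**2 + 2*k + 4, as required.
Telescoping: Σ = s_(12) − s_(3) = 438816 − (300) = 438516.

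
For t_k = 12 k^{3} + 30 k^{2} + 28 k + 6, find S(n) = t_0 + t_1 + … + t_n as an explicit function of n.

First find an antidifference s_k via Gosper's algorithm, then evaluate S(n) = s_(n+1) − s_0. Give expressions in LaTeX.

The ratio is (6*k**3 + 33*k**2 + 62*k + 38)/(6*k**3 + 15*k**2 + 14*k + 3).
Gosper form: A/B · C(k+1)/C(k) with A=1, B=1, C=k**3 + 5*k**2/2 + 7*k/3 + 1/2.
Set up (1)·f(k+1) − (1)·f(k) − (k**3 + 5*k**2/2 + 7*k/3 + 1/2) = 0.
deg f ≤ 4 (via 0,0,3).
Coefficient equations give f(k) = k*(3*k**3 + 4*k**2 + 2*k - 3)/12.
Certificate R = B(k−1)f/C = k*(3*k**3 + 4*k**2 + 2*k - 3)/(2*(6*k**3 + 15*k**2 + 14*k + 3)) gives s_k = k*(3*k**3 + 4*k**2 + 2*k - 3).
Check: Δs_k = 12*k**3 + 30*k**2 + 28*k + 6. ✓
Evaluate: s_(n+1) = 3*n**4 + 16*n**3 + 32*n**2 + 25*n + 6; subtract s_(0) = 0 ⇒ S(n) = 3*n**4 + 16*n**3 + 32*n**2 + 25*n + 6.

S(n) = 3 n^{4} + 16 n^{3} + 32 n^{2} + 25 n + 6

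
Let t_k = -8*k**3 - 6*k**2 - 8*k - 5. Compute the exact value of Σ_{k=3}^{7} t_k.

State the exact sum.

The ratio is (8*k**3 + 30*k**2 + 44*k + 27)/(8*k**3 + 6*k**2 + 8*k + 5).
Factor: A=1; B=1; C=k**3 + 3*k**2/4 + k + 5/8.
Key eq: (1)·f(k+1) = (1)·f(k) + (k**3 + 3*k**2/4 + k + 5/8).
Bound: deg f ≤ 4.
Solving with deg f ≤ 4: f(k) = k*(2*k**3 - 2*k**2 + 3*k + 2)/8.
Certificate R = B(k−1)f/C = k*(2*k**3 - 2*k**2 + 3*k + 2)/(8*k**3 + 6*k**2 + 8*k + 5) gives s_k = k*(-2*k**3 + 2*k**2 - 3*k - 2).
s_(k+1) − s_k = -8*k**3 - 6*k**2 - 8*k - 5 = t_k.
Evaluate s at k=8 and k=3: -7376 and -141; difference -7235.

Σ = -7235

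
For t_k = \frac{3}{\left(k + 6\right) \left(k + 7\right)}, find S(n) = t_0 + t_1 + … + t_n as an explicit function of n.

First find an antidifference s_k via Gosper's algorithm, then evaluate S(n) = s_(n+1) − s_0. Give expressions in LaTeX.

Compute t_(k+1)/t_k: get (k + 6)/(k + 8).
Normal form (A,B,C) = (k + 6, k + 8, 1).
Need (k + 6)·f(k+1) − (k + 7)·f(k) = 1.
Bound: deg f ≤ 1.
Solve for f: f(k) = k/6 (degree 1 ≤ 1).
So s_k = (B(k−1)f/C)·t_k = (k*(k + 7)/6)·t_k = k/(2*(k + 6)).
s_(k+1) − s_k = 3/(k**2 + 13*k + 42) = t_k.
Telescope: S(n) = s_(n+1) − s_(0) = (n + 1)/(2*(n + 7)) − (0) = (n + 1)/(2*(n + 7)).

S(n) = \frac{n + 1}{2 \left(n + 7\right)}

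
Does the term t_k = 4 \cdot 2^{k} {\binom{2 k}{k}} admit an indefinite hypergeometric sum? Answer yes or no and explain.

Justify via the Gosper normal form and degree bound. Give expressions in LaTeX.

The ratio is 4*(2*k + 1)/(k + 1).
Normal form (A,B,C) = (8*k + 4, k + 1, 1).
Need (8*k + 4)·f(k+1) − (k)·f(k) = 1.
Degrees (1,1,0) ⇒ d ≤ -1.
Bound -1 < 0, so the key equation has no polynomial solution.

No — negative degree bound, so no certificate f.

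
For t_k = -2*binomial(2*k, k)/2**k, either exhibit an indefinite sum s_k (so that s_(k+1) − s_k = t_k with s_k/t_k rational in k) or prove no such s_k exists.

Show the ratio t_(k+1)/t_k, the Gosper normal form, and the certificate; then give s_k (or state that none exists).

not Gosper-summable; s_k does not exist

r(k) = (2*k + 1)/(k + 1) after simplifying.
Factor: A=2*k + 1; B=k + 1; C=1.
f must satisfy (2*k + 1)·f(k+1) − (k)·f(k) = 1.
Bound: deg f ≤ -1.
d = -1 < 0 ⇒ no nonzero polynomial f; not summable.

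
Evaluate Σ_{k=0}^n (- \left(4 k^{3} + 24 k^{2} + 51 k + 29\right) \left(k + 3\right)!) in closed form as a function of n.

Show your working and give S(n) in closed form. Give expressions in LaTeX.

t_(k+1)/t_k = (4*k**4 + 52*k**3 + 255*k**2 + 552*k + 432)/(4*k**3 + 24*k**2 + 51*k + 29).
Take A(k)=k + 4, B(k)=1, C(k)=k**3 + 6*k**2 + 51*k/4 + 29/4.
f must satisfy (k + 4)·f(k+1) − (1)·f(k) = k**3 + 6*k**2 + 51*k/4 + 29/4.
Bound: deg f ≤ 2.
Solve for f: f(k) = (4*k**2 + 4*k - 1)/4 (degree 2 ≤ 2).
So s_k = (B(k−1)f/C)·t_k = ((4*k**2 + 4*k - 1)/(4*k**3 + 24*k**2 + 51*k + 29))·t_k = -(4*k**2 + 4*k - 1)*factorial(k + 3).
Δs = -(4*k**3 + 24*k**2 + 51*k + 29)*factorial(k + 3), as required.
Telescope: S(n) = s_(n+1) − s_(0) = -(4*n**2 + 12*n + 7)*factorial(n + 4) − (6) = -4*n**2*factorial(n + 4) - 12*n*factorial(n + 4) - 7*factorial(n + 4) - 6.

S(n) = - 4 n^{2} \left(n + 4\right)! - 12 n \left(n + 4\right)! - 7 \left(n + 4\right)! - 6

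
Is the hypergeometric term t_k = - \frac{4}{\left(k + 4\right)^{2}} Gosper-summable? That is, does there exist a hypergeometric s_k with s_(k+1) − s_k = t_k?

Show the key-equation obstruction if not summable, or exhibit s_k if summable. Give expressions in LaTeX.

No — key equation has no polynomial f.

The ratio is (k + 4)**2/(k + 5)**2.
Factor: A=k**2 + 8*k + 16; B=k**2 + 10*k + 25; C=1.
f must satisfy (k**2 + 8*k + 16)·f(k+1) − (k**2 + 8*k + 16)·f(k) = 1.
Bound: deg f ≤ 0.
f = c0 ⇒ A·f(k+1) − B(k−1)·f(k) − C = -1. The system {-1 = 0} is inconsistent; no antidifference.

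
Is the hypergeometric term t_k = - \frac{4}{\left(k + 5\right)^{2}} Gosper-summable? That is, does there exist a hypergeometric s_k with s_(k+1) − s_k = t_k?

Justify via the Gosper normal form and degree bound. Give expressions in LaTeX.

Compute t_(k+1)/t_k: get (k + 5)**2/(k + 6)**2.
A = k**2 + 10*k + 25, B = k**2 + 12*k + 36, C = 1.
Set up (k**2 + 10*k + 25)·f(k+1) − (k**2 + 10*k + 25)·f(k) − (1) = 0.
From deg A=2, deg B=2, deg C=0: d=0.
Put f(k) = c0: A·f(k+1) − B(k−1)·f(k) − C = -1; need -1 = 0 — inconsistent ⇒ no f, not summable.

No — key equation has no polynomial f.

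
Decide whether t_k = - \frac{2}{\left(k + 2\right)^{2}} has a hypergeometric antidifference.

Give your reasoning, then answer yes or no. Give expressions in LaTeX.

t_(k+1)/t_k = (k + 2)**2/(k + 3)**2.
Take A(k)=k**2 + 4*k + 4, B(k)=k**2 + 6*k + 9, C(k)=1.
Need (k**2 + 4*k + 4)·f(k+1) − (k**2 + 4*k + 4)·f(k) = 1.
Bound: deg f ≤ 0.
Generic f = c0 gives residual -1; -1 = 0 cannot hold, so t_k is not Gosper-summable.

No; the coefficient equations for f are inconsistent.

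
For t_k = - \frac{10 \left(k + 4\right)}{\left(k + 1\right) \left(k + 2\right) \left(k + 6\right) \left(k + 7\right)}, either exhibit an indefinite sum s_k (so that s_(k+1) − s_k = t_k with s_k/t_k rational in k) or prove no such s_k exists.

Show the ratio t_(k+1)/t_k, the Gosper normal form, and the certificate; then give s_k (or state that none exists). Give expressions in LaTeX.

s_k = \frac{5 k \left(- k - 7\right)}{6 \left(k^{2} + 7 k + 6\right)}

Compute t_(k+1)/t_k: get (k + 1)*(k + 5)*(k + 6)/((k + 3)*(k + 4)*(k + 8)).
Gosper form: A/B · C(k+1)/C(k) with A=k + 1, B=k + 8, C=k**4 + 16*k**3 + 95*k**2 + 248*k + 240.
Need (k + 1)·f(k+1) − (k + 7)·f(k) = k**4 + 16*k**3 + 95*k**2 + 248*k + 240.
Bound: deg f ≤ 6.
Solve for f: f(k) = k*(k + 2)*(k + 3)*(k + 4)*(k + 5)*(k + 7)/12 (degree 6 ≤ 6).
Certificate R = B(k−1)f/C = k*(k + 2)*(k + 7)**2/(12*(k + 4)) gives s_k = 5*k*(-k - 7)/(6*(k**2 + 7*k + 6)).
Verify: 10*(-k - 4)/(k**4 + 16*k**3 + 83*k**2 + 152*k + 84) matches t_k.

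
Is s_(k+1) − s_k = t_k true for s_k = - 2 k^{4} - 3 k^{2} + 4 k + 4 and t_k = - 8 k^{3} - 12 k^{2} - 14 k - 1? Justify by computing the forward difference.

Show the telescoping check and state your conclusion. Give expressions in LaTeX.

Valid: the claim telescopes to t_k.

s_(k+1) = 4*k - 2*(k + 1)**4 - 3*(k + 1)**2 + 8
s_(k+1) − s_k = -8*k**3 - 12*k**2 - 14*k - 1
(s_(k+1) − s_k) − t_k = 0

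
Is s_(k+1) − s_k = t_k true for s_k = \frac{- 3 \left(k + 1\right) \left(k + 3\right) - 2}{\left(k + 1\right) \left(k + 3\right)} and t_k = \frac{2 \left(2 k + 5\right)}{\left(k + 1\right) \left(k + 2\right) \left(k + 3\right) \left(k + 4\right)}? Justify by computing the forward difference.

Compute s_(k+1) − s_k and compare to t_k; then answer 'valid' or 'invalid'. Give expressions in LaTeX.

Valid: the claim telescopes to t_k.

s_(k+1) = (-3*(k + 2)*(k + 4) - 2)/((k + 2)*(k + 4))
s_(k+1) − s_k = 2*(2*k + 5)/(k**4 + 10*k**3 + 35*k**2 + 50*k + 24)
(s_(k+1) − s_k) − t_k = 0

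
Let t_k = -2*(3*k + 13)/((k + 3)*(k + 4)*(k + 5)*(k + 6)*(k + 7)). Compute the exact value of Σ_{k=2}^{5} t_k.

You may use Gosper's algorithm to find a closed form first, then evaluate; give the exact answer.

r(k) = (k + 3)*(3*k + 16)/((k + 8)*(3*k + 13)) after simplifying.
Take A(k)=k + 3, B(k)=k + 8, C(k)=k + 13/3.
Solve (k + 3)·f(k+1) − (k + 7)·f(k) = k + 13/3.
Degrees (1,1,1) ⇒ d ≤ 4.
Solving with deg f ≤ 4: f(k) = k*(k + 4)*(k**2 + 14*k + 63)/270.
R(k) = B(k−1)·f(k)/C(k) = k*(k + 4)*(k + 7)*(k**2 + 14*k + 63)/(90*(3*k + 13)); s_k = R·t_k = k*(-k**2 - 14*k - 63)/(45*(k**3 + 14*k**2 + 63*k + 90)).
Check: Δs_k = 2*(-3*k - 13)/(k**5 + 25*k**4 + 245*k**3 + 1175*k**2 + 2754*k + 2520). ✓
Evaluate s at k=6 and k=2: -61/2970 and -19/1260; difference -227/41580.

Σ = -227/41580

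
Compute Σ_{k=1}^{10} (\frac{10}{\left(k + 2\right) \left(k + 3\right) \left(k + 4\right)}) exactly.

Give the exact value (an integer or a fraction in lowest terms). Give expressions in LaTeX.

Σ = 425/1092

r(k) = (k + 2)/(k + 5) after simplifying.
Factor: A=k + 2; B=k + 5; C=1.
Key eq: (k + 2)·f(k+1) = (k + 4)·f(k) + (1).
Degrees (1,1,0) ⇒ d ≤ 2.
A polynomial solution: f(k) = k*(k + 5)/12.
Certificate R = B(k−1)f/C = k*(k + 4)*(k + 5)/12 gives s_k = 5*k*(k + 5)/(6*(k + 2)*(k + 3)).
Δs = 10/(k**3 + 9*k**2 + 26*k + 24), as required.
Evaluate s at k=11 and k=1: 220/273 and 5/12; difference 425/1092.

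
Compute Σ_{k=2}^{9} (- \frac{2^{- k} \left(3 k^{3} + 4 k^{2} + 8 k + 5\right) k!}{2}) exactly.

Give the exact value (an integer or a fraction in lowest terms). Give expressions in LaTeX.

Σ = -4380049/4

Step 1: r(k) = (3*k**4 + 16*k**3 + 38*k**2 + 45*k + 20)/(2*(3*k**3 + 4*k**2 + 8*k + 5)).
Gosper form: A/B · C(k+1)/C(k) with A=k/2 + 1/2, B=1, C=k**3 + 4*k**2/3 + 8*k/3 + 5/3.
Key eq: (k/2 + 1/2)·f(k+1) = (1)·f(k) + (k**3 + 4*k**2/3 + 8*k/3 + 5/3).
deg f ≤ 2 (via 1,0,3).
Solving with deg f ≤ 2: f(k) = 2*(3*k**2 + k - 1)/3.
So s_k = (B(k−1)f/C)·t_k = (2*(3*k**2 + k - 1)/(3*k**3 + 4*k**2 + 8*k + 5))·t_k = -(3*k**2 + k - 1)*factorial(k)/2**k.
Verify: -(3*k**3 + 4*k**2 + 8*k + 5)*factorial(k)/(2*2**k) matches t_k.
Telescoping: Σ = s_(10) − s_(2) = -4380075/4 − (-13/2) = -4380049/4.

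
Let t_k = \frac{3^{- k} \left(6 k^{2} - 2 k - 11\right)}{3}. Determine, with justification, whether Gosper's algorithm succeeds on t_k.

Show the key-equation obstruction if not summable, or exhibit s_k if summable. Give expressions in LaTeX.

Yes. s_k = 3^{- k} \left(- 3 k^{2} - 2 k + 3\right).

The ratio is (6*k**2 + 10*k - 7)/(3*(6*k**2 - 2*k - 11)).
Factor: A=1/3; B=1; C=k**2 - k/3 - 11/6.
f must satisfy (1/3)·f(k+1) − (1)·f(k) = k**2 - k/3 - 11/6.
d = 2 from the (0,0,2) case.
Solve for f: f(k) = -(3*k**2 + 2*k - 3)/2 (degree 2 ≤ 2).
Get s_k = R·t_k = (-3*k**2 - 2*k + 3)/3**k with R(k) = B(k−1)f(k)/C(k) = -3*(3*k**2 + 2*k - 3)/(6*k**2 - 2*k - 11).
Check: Δs_k = (6*k**2 - 2*k - 11)/(3*3**k). ✓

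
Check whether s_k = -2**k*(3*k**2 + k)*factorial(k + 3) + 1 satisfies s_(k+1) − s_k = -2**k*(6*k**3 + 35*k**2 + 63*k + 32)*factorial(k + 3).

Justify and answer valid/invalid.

valid; difference matches t_k

s_(k+1) = -2**(k + 1)*(k + 3*(k + 1)**2 + 1)*factorial(k + 4) + 1
s_(k+1) − s_k = -2**k*(6*k**3 + 35*k**2 + 63*k + 32)*factorial(k + 3)
(s_(k+1) − s_k) − t_k = 0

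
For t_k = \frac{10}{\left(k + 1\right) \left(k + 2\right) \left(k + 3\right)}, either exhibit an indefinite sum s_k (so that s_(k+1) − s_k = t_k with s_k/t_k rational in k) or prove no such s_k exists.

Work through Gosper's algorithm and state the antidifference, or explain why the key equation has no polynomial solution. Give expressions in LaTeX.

The ratio is (k + 1)/(k + 4).
Factor: A=k + 1; B=k + 4; C=1.
Set up (k + 1)·f(k+1) − (k + 3)·f(k) − (1) = 0.
d = 2 from the (1,1,0) case.
A polynomial solution: f(k) = k*(k + 3)/4.
Then R = B(k−1)f/C = k*(k + 3)**2/4, so s_k = R(k)·t_k = 5*k*(k + 3)/(2*(k + 1)*(k + 2)).
Verify: 10/(k**3 + 6*k**2 + 11*k + 6) matches t_k.

s_k = \frac{5 k \left(k + 3\right)}{2 \left(k + 1\right) \left(k + 2\right)}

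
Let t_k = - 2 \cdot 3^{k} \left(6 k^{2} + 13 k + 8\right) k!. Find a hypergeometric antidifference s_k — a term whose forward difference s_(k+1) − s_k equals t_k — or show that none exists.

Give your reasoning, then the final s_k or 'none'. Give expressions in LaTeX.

Step 1: r(k) = 3*(6*k**3 + 31*k**2 + 52*k + 27)/(6*k**2 + 13*k + 8).
Gosper form: A/B · C(k+1)/C(k) with A=3*k + 3, B=1, C=k**2 + 13*k/6 + 4/3.
Solve (3*k + 3)·f(k+1) − (1)·f(k) = k**2 + 13*k/6 + 4/3.
From deg A=1, deg B=0, deg C=2: d=1.
Coefficient equations give f(k) = (2*k + 1)/6.
Certificate R = B(k−1)f/C = (2*k + 1)/(6*k**2 + 13*k + 8) gives s_k = -2*3**k*(2*k + 1)*factorial(k).
Δs = -2*3**k*(6*k**2 + 13*k + 8)*factorial(k), as required.

s_k = - 2 \cdot 3^{k} \left(2 k + 1\right) k!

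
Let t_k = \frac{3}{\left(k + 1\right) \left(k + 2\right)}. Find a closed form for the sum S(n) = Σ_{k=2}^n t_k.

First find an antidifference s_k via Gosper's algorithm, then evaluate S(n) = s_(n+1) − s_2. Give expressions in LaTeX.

Ratio r(k) = (k + 1)/(k + 3).
Factor: A=k + 1; B=k + 3; C=1.
f must satisfy (k + 1)·f(k+1) − (k + 2)·f(k) = 1.
deg f ≤ 1 (via 1,1,0).
Match coefficients ⇒ f(k) = k.
So s_k = (B(k−1)f/C)·t_k = (k*(k + 2))·t_k = 3*k/(k + 1).
Verify: 3/(k**2 + 3*k + 2) matches t_k.
s_(n+1) = 3*(n + 1)/(n + 2) and s_(2) = 2, so S(n) = (n - 1)/(n + 2).

S(n) = \frac{n - 1}{n + 2}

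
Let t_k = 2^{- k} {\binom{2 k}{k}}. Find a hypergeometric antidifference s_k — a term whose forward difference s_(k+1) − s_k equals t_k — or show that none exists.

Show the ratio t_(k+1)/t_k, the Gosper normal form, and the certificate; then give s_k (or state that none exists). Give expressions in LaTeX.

none (Gosper's algorithm certifies no s_k)

Ratio r(k) = (2*k + 1)/(k + 1).
Factor: A=2*k + 1; B=k + 1; C=1.
Set up (2*k + 1)·f(k+1) − (k)·f(k) − (1) = 0.
d = -1 from the (1,1,0) case.
Negative degree bound (-1): no f exists, t_k not Gosper-summable.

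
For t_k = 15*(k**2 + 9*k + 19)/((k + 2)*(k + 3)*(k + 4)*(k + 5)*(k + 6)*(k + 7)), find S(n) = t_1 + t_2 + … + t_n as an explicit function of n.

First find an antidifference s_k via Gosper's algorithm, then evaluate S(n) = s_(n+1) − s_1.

S(n) = n*(n**2 + 15*n + 71)/(21*(n**3 + 15*n**2 + 71*n + 105))

Ratio r(k) = (k + 2)*(9*k + (k + 1)**2 + 28)/((k + 8)*(k**2 + 9*k + 19)).
Factor: A=k + 2; B=k + 8; C=k**2 + 9*k + 19.
f must satisfy (k + 2)·f(k+1) − (k + 7)·f(k) = k**2 + 9*k + 19.
deg f ≤ 5 (via 1,1,2).
Match coefficients ⇒ f(k) = k*(k + 3)*(k + 5)*(k**2 + 12*k + 44)/144.
Get s_k = R·t_k = 5*k*(k**2 + 12*k + 44)/(48*(k**3 + 12*k**2 + 44*k + 48)) with R(k) = B(k−1)f(k)/C(k) = k*(k + 3)*(k + 5)*(k + 7)*(k**2 + 12*k + 44)/(144*(k**2 + 9*k + 19)).
Verify: 15*(k**2 + 9*k + 19)/(k**6 + 27*k**5 + 295*k**4 + 1665*k**3 + 5104*k**2 + 8028*k + 5040) matches t_k.
s_(n+1) = 5*(n**3 + 15*n**2 + 71*n + 57)/(48*(n**3 + 15*n**2 + 71*n + 105)) and s_(1) = 19/336, so S(n) = n*(n**2 + 15*n + 71)/(21*(n**3 + 15*n**2 + 71*n + 105)).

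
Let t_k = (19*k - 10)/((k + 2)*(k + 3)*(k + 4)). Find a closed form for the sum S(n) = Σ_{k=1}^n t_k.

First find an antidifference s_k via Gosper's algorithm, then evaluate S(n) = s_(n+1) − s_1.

S(n) = n*(11*n + 1)/(4*(n**2 + 7*n + 12))

Compute t_(k+1)/t_k: get (k + 2)*(19*k + 9)/((k + 5)*(19*k - 10)).
Take A(k)=k + 2, B(k)=k + 5, C(k)=k - 10/19.
Solve (k + 2)·f(k+1) − (k + 4)·f(k) = k - 10/19.
Bound: deg f ≤ 2.
Match coefficients ⇒ f(k) = k*(7*k - 22)/57.
Get s_k = R·t_k = k*(7*k - 22)/(3*(k + 2)*(k + 3)) with R(k) = B(k−1)f(k)/C(k) = k*(k + 4)*(7*k - 22)/(3*(19*k - 10)).
s_(k+1) − s_k = (19*k - 10)/(k**3 + 9*k**2 + 26*k + 24) = t_k.
s_(n+1) = (7*n**2 - 8*n - 15)/(3*(n**2 + 7*n + 12)) and s_(1) = -5/12, so S(n) = n*(11*n + 1)/(4*(n**2 + 7*n + 12)).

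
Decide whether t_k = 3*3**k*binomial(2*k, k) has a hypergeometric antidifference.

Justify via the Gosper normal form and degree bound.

t_(k+1)/t_k = 6*(2*k + 1)/(k + 1).
Gosper form: A/B · C(k+1)/C(k) with A=12*k + 6, B=k + 1, C=1.
Key eq: (12*k + 6)·f(k+1) = (k)·f(k) + (1).
deg f ≤ -1 (via 1,1,0).
Bound -1 < 0, so the key equation has no polynomial solution.

No. Not Gosper-summable.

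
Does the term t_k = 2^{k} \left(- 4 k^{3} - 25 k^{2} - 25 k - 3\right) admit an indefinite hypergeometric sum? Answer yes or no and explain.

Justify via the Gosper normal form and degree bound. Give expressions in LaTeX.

Yes. s_k = 2^{k} \left(- 4 k^{3} - k^{2} + 3 k + 1\right).

t_(k+1)/t_k = 2*(4*k**3 + 37*k**2 + 87*k + 57)/(4*k**3 + 25*k**2 + 25*k + 3).
Take A(k)=2, B(k)=1, C(k)=k**3 + 25*k**2/4 + 25*k/4 + 3/4.
Solve (2)·f(k+1) − (1)·f(k) = k**3 + 25*k**2/4 + 25*k/4 + 3/4.
Degrees (0,0,3) ⇒ d ≤ 3.
A polynomial solution: f(k) = (4*k**3 + k**2 - 3*k - 1)/4.
Get s_k = R·t_k = 2**k*(-4*k**3 - k**2 + 3*k + 1) with R(k) = B(k−1)f(k)/C(k) = (4*k**3 + k**2 - 3*k - 1)/(4*k**3 + 25*k**2 + 25*k + 3).
s_(k+1) − s_k = 2**k*(-4*k**3 - 25*k**2 - 25*k - 3) = t_k.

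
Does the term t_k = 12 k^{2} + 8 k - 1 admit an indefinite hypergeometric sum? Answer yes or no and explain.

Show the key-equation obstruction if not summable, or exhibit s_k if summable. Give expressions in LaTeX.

Ratio r(k) = (12*k**2 + 32*k + 19)/(12*k**2 + 8*k - 1).
A = 1, B = 1, C = k**2 + 2*k/3 - 1/12.
Set up (1)·f(k+1) − (1)·f(k) − (k**2 + 2*k/3 - 1/12) = 0.
d = 3 from the (0,0,2) case.
Coefficient equations give f(k) = k*(4*k**2 - 2*k - 3)/12.
Then R = B(k−1)f/C = k*(4*k**2 - 2*k - 3)/(12*k**2 + 8*k - 1), so s_k = R(k)·t_k = k*(4*k**2 - 2*k - 3).
Δs = 12*k**2 + 8*k - 1, as required.

Yes. s_k = k \left(4 k^{2} - 2 k - 3\right).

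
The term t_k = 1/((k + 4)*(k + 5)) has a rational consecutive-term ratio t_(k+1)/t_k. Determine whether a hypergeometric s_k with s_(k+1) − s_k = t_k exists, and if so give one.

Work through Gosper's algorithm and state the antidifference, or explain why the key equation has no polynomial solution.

t_(k+1)/t_k = (k + 4)/(k + 6).
Factor: A=k + 4; B=k + 6; C=1.
Need (k + 4)·f(k+1) − (k + 5)·f(k) = 1.
Degrees (1,1,0) ⇒ d ≤ 1.
Match coefficients ⇒ f(k) = k/4.
So s_k = (B(k−1)f/C)·t_k = (k*(k + 5)/4)·t_k = k/(4*(k + 4)).
Δs = 1/(k**2 + 9*k + 20), as required.

s_k = k/(4*(k + 4))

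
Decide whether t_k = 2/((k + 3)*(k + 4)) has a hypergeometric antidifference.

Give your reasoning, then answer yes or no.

r(k) = (k + 3)/(k + 5) after simplifying.
Normal form (A,B,C) = (k + 3, k + 5, 1).
Key eq: (k + 3)·f(k+1) = (k + 4)·f(k) + (1).
From deg A=1, deg B=1, deg C=0: d=1.
Coefficient equations give f(k) = k/3.
Certificate R = B(k−1)f/C = k*(k + 4)/3 gives s_k = 2*k/(3*(k + 3)).
s_(k+1) − s_k = 2/(k**2 + 7*k + 12) = t_k.

Yes. s_k = 2*k/(3*(k + 3)).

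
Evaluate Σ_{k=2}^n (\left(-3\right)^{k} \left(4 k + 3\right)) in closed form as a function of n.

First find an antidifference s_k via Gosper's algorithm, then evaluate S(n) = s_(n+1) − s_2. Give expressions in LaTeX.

S(n) = 3 \left(-3\right)^{n} n + 3 \left(-3\right)^{n} + 18

Step 1: r(k) = 3*(-4*k - 7)/(4*k + 3).
Normal form (A,B,C) = (-3, 1, k + 3/4).
f must satisfy (-3)·f(k+1) − (1)·f(k) = k + 3/4.
Degrees (0,0,1) ⇒ d ≤ 1.
Solving with deg f ≤ 1: f(k) = -k/4.
Certificate R = B(k−1)f/C = -k/(4*k + 3) gives s_k = -(-3)**k*k.
Verify: (-3)**k*(4*k + 3) matches t_k.
Telescope: S(n) = s_(n+1) − s_(2) = 3*(-3)**n*(n + 1) − (-18) = 3*(-3)**n*n + 3*(-3)**n + 18.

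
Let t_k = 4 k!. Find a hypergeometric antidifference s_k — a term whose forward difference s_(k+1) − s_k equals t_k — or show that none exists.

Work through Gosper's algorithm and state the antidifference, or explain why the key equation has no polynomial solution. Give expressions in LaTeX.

no hypergeometric antidifference exists

The ratio is k + 1.
Normal form (A,B,C) = (k + 1, 1, 1).
Key eq: (k + 1)·f(k+1) = (1)·f(k) + (1).
Bound: deg f ≤ -1.
d = -1 < 0 ⇒ no nonzero polynomial f; not summable.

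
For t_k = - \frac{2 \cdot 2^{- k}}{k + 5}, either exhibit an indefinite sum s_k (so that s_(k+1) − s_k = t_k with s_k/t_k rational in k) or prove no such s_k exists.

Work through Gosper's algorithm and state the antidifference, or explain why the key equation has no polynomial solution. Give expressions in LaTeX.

r(k) = (k + 5)/(2*(k + 6)) after simplifying.
A = k/2 + 5/2, B = k + 6, C = 1.
Need (k/2 + 5/2)·f(k+1) − (k + 5)·f(k) = 1.
deg f ≤ -1 (via 1,1,0).
deg f ≤ -1 is impossible — no certificate.

no hypergeometric antidifference exists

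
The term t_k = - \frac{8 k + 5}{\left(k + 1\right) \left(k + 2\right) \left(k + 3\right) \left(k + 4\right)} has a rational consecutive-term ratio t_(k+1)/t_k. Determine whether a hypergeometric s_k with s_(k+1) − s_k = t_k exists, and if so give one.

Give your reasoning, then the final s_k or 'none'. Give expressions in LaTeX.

s_k = \frac{k \left(- k^{2} - 6 k - 3\right)}{2 \left(k + 1\right) \left(k + 2\right) \left(k + 3\right)}

Step 1: r(k) = (k + 1)*(8*k + 13)/((k + 5)*(8*k + 5)).
A = k + 1, B = k + 5, C = k + 5/8.
Key eq: (k + 1)·f(k+1) = (k + 4)·f(k) + (k + 5/8).
Bound: deg f ≤ 3.
Solve for f: f(k) = k*(k**2 + 6*k + 3)/16 (degree 3 ≤ 3).
Then R = B(k−1)f/C = k*(k + 4)*(k**2 + 6*k + 3)/(2*(8*k + 5)), so s_k = R(k)·t_k = k*(-k**2 - 6*k - 3)/(2*(k + 1)*(k + 2)*(k + 3)).
Δs = (-8*k - 5)/(k**4 + 10*k**3 + 35*k**2 + 50*k + 24), as required.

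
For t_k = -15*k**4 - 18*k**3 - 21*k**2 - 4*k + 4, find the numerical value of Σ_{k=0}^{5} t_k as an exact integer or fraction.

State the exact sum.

t_(k+1)/t_k = (15*k**4 + 78*k**3 + 165*k**2 + 160*k + 54)/(15*k**4 + 18*k**3 + 21*k**2 + 4*k - 4).
Take A(k)=1, B(k)=1, C(k)=k**4 + 6*k**3/5 + 7*k**2/5 + 4*k/15 - 4/15.
Solve (1)·f(k+1) − (1)·f(k) = k**4 + 6*k**3/5 + 7*k**2/5 + 4*k/15 - 4/15.
Bound: deg f ≤ 5.
Solve for f: f(k) = k*(3*k**4 - 3*k**3 + 3*k**2 - 4*k - 3)/15 (degree 5 ≤ 5).
So s_k = (B(k−1)f/C)·t_k = (k*(3*k**4 - 3*k**3 + 3*k**2 - 4*k - 3)/(15*k**4 + 18*k**3 + 21*k**2 + 4*k - 4))·t_k = k*(-3*k**4 + 3*k**3 - 3*k**2 + 4*k + 3).
Check: Δs_k = -15*k**4 - 18*k**3 - 21*k**2 - 4*k + 4. ✓
Telescoping: Σ = s_(6) − s_(0) = -19926 − (0) = -19926.

Σ = -19926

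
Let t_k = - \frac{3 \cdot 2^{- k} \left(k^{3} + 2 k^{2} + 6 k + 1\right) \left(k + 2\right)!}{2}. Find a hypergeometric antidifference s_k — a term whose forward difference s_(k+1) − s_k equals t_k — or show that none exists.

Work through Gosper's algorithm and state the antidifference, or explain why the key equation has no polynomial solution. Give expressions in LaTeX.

s_k = - 3 \cdot 2^{- k} \left(k^{2} - k + 1\right) \left(k + 2\right)!

Compute t_(k+1)/t_k: get (k**4 + 8*k**3 + 28*k**2 + 49*k + 30)/(2*(k**3 + 2*k**2 + 6*k + 1)).
Normal form (A,B,C) = (k/2 + 3/2, 1, k**3 + 2*k**2 + 6*k + 1).
Key eq: (k/2 + 3/2)·f(k+1) = (1)·f(k) + (k**3 + 2*k**2 + 6*k + 1).
deg f ≤ 2 (via 1,0,3).
Solving with deg f ≤ 2: f(k) = 2*(k**2 - k + 1).
Certificate R = B(k−1)f/C = 2*(k**2 - k + 1)/(k**3 + 2*k**2 + 6*k + 1) gives s_k = -3*(k**2 - k + 1)*factorial(k + 2)/2**k.
s_(k+1) − s_k = -3*(k**3 + 2*k**2 + 6*k + 1)*factorial(k + 2)/(2*2**k) = t_k.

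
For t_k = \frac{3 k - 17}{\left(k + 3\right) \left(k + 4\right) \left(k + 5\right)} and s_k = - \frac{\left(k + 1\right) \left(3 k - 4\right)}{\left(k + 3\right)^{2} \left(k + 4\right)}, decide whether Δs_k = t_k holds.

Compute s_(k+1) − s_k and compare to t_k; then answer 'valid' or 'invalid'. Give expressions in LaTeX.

s_(k+1) = -(k + 2)*(3*k - 1)/((k + 4)**2*(k + 5))
s_(k+1) − s_k = (3*k**3 - 8*k**2 - 89*k - 62)/(k**5 + 19*k**4 + 143*k**3 + 533*k**2 + 984*k + 720)
(s_(k+1) − s_k) − t_k = 2*(-6*k**2 - 3*k + 71)/(k**5 + 19*k**4 + 143*k**3 + 533*k**2 + 984*k + 720)

Invalid: residual \frac{2 \left(- 6 k^{2} - 3 k + 71\right)}{k^{5} + 19 k^{4} + 143 k^{3} + 533 k^{2} + 984 k + 720} ≠ 0.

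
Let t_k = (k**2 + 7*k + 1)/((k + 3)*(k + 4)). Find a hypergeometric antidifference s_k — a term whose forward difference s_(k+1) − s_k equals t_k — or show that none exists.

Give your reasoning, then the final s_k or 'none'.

t_(k+1)/t_k = (k + 3)*(7*k + (k + 1)**2 + 8)/((k + 5)*(k**2 + 7*k + 1)).
So A=k + 3 and B=k + 5, with C=k**2 + 7*k + 1.
Need (k + 3)·f(k+1) − (k + 4)·f(k) = k**2 + 7*k + 1.
d = 2 from the (1,1,2) case.
Coefficient equations give f(k) = k*(3*k - 2)/3.
Get s_k = R·t_k = k*(3*k - 2)/(3*(k + 3)) with R(k) = B(k−1)f(k)/C(k) = k*(k + 4)*(3*k - 2)/(3*(k**2 + 7*k + 1)).
Verify: (k**2 + 7*k + 1)/(k**2 + 7*k + 12) matches t_k.

s_k = k*(3*k - 2)/(3*(k + 3))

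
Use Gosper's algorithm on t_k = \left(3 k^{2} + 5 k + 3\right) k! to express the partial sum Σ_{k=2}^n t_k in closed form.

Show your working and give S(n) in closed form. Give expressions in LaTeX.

Step 1: r(k) = (k + 1)*(5*k + 3*(k + 1)**2 + 8)/(3*k**2 + 5*k + 3).
Factor: A=k + 1; B=1; C=k**2 + 5*k/3 + 1.
Set up (k + 1)·f(k+1) − (1)·f(k) − (k**2 + 5*k/3 + 1) = 0.
Bound: deg f ≤ 1.
Solving with deg f ≤ 1: f(k) = (3*k + 2)/3.
So s_k = (B(k−1)f/C)·t_k = ((3*k + 2)/(3*k**2 + 5*k + 3))·t_k = (3*k + 2)*factorial(k).
Verify: (3*k**2 + 5*k + 3)*factorial(k) matches t_k.
s_(n+1) = (3*n + 5)*factorial(n + 1) and s_(2) = 16, so S(n) = 3*n**2*factorial(n) + 8*n*factorial(n) + 5*factorial(n) - 16.

S(n) = 3 n^{2} n! + 8 n n! + 5 n! - 16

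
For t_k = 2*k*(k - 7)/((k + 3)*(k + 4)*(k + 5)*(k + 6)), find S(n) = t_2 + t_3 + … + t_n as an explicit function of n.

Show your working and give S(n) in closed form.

S(n) = (n**3 - 27*n**2 - 10*n + 36)/(21*(n**3 + 15*n**2 + 74*n + 120))

r(k) = (k - 6)*(k + 1)*(k + 3)/(k*(k - 7)*(k + 7)) after simplifying.
Gosper form: A/B · C(k+1)/C(k) with A=k + 3, B=k + 7, C=k**2 - 7*k.
Set up (k + 3)·f(k+1) − (k + 6)·f(k) − (k**2 - 7*k) = 0.
deg f ≤ 3 (via 1,1,2).
A polynomial solution: f(k) = k*(k - 47)*(k - 1)/60.
Get s_k = R·t_k = k*(k**2 - 48*k + 47)/(30*(k + 3)*(k + 4)*(k + 5)) with R(k) = B(k−1)f(k)/C(k) = (k - 47)*(k - 1)*(k + 6)/(60*(k - 7)).
s_(k+1) − s_k = 2*k*(k - 7)/(k**4 + 18*k**3 + 119*k**2 + 342*k + 360) = t_k.
Σ_(k=2)^n t_k = s_(n+1) − s_(2) = (n*(n**2 - 45*n - 46)/(30*(n**3 + 15*n**2 + 74*n + 120))) − (-1/70), i.e. (n**3 - 27*n**2 - 10*n + 36)/(21*(n**3 + 15*n**2 + 74*n + 120)).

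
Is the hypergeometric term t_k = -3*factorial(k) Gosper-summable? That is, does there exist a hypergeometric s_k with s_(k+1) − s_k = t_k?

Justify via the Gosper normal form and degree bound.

Ratio r(k) = k + 1.
A = k + 1, B = 1, C = 1.
Key eq: (k + 1)·f(k+1) = (1)·f(k) + (1).
From deg A=1, deg B=0, deg C=0: d=-1.
deg f ≤ -1 is impossible — no certificate.

No. Not Gosper-summable.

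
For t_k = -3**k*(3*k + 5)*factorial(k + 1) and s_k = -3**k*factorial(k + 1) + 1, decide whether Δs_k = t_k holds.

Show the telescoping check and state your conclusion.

s_(k+1) = -3**(k + 1)*factorial(k + 2) + 1
s_(k+1) − s_k = -3**k*(3*k + 5)*factorial(k + 1)
(s_(k+1) − s_k) − t_k = 0

valid; difference matches t_k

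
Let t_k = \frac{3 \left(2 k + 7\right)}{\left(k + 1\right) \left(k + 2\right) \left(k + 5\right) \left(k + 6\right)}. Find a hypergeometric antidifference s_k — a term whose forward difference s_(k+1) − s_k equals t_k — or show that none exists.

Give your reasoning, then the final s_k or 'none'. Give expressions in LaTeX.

s_k = \frac{3 k \left(k + 6\right)}{5 \left(k^{2} + 6 k + 5\right)}

The ratio is (k + 1)*(k + 5)*(2*k + 9)/((k + 3)*(k + 7)*(2*k + 7)).
Gosper form: A/B · C(k+1)/C(k) with A=k + 1, B=k + 7, C=k**3 + 21*k**2/2 + 73*k/2 + 42.
f must satisfy (k + 1)·f(k+1) − (k + 6)·f(k) = k**3 + 21*k**2/2 + 73*k/2 + 42.
Degrees (1,1,3) ⇒ d ≤ 5.
A polynomial solution: f(k) = k*(k + 2)*(k + 3)*(k + 4)*(k + 6)/10.
Then R = B(k−1)f/C = k*(k + 2)*(k + 6)**2/(5*(2*k + 7)), so s_k = R(k)·t_k = 3*k*(k + 6)/(5*(k**2 + 6*k + 5)).
Δs = 3*(2*k + 7)/(k**4 + 14*k**3 + 65*k**2 + 112*k + 60), as required.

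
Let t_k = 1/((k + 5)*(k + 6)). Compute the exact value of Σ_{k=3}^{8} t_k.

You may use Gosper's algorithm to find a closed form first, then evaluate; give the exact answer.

t_(k+1)/t_k = (k + 5)/(k + 7).
So A=k + 5 and B=k + 7, with C=1.
Set up (k + 5)·f(k+1) − (k + 6)·f(k) − (1) = 0.
Bound: deg f ≤ 1.
Solving with deg f ≤ 1: f(k) = k/5.
So s_k = (B(k−1)f/C)·t_k = (k*(k + 6)/5)·t_k = k/(5*(k + 5)).
Δs = 1/(k**2 + 11*k + 30), as required.
Telescoping: Σ = s_(9) − s_(3) = 9/70 − (3/40) = 3/56.

Σ = 3/56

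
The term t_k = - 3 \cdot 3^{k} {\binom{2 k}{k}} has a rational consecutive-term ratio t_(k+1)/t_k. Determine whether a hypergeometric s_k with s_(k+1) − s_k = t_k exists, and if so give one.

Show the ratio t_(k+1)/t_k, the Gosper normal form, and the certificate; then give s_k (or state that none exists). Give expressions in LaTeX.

Step 1: r(k) = 6*(2*k + 1)/(k + 1).
Normal form (A,B,C) = (12*k + 6, k + 1, 1).
Set up (12*k + 6)·f(k+1) − (k)·f(k) − (1) = 0.
Degrees (1,1,0) ⇒ d ≤ -1.
deg f ≤ -1 is impossible — no certificate.

no hypergeometric antidifference exists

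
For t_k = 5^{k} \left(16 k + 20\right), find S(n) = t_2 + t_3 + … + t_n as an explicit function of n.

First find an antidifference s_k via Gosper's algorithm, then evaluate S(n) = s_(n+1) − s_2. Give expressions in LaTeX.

r(k) = 5*(4*k + 9)/(4*k + 5) after simplifying.
A = 5, B = 1, C = k + 5/4.
f must satisfy (5)·f(k+1) − (1)·f(k) = k + 5/4.
deg f ≤ 1 (via 0,0,1).
Match coefficients ⇒ f(k) = k/4.
Then R = B(k−1)f/C = k/(4*k + 5), so s_k = R(k)·t_k = 4*5**k*k.
Δs = 5**k*(16*k + 20), as required.
Telescope: S(n) = s_(n+1) − s_(2) = 20*5**n*(n + 1) − (200) = 20*5**n*n + 20*5**n - 200.

S(n) = 20 \cdot 5^{n} n + 20 \cdot 5^{n} - 200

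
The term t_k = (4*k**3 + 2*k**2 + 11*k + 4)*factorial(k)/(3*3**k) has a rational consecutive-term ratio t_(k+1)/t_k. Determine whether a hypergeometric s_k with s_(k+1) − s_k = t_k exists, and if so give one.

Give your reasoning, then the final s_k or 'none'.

s_k = (4*k**2 + 2*k + 1)*factorial(k)/3**k

r(k) = (4*k**4 + 18*k**3 + 41*k**2 + 48*k + 21)/(3*(4*k**3 + 2*k**2 + 11*k + 4)) after simplifying.
Factor: A=k/3 + 1/3; B=1; C=k**3 + k**2/2 + 11*k/4 + 1.
f must satisfy (k/3 + 1/3)·f(k+1) − (1)·f(k) = k**3 + k**2/2 + 11*k/4 + 1.
Degrees (1,0,3) ⇒ d ≤ 2.
A polynomial solution: f(k) = 3*(4*k**2 + 2*k + 1)/4.
Certificate R = B(k−1)f/C = 3*(4*k**2 + 2*k + 1)/(4*k**3 + 2*k**2 + 11*k + 4) gives s_k = (4*k**2 + 2*k + 1)*factorial(k)/3**k.
s_(k+1) − s_k = (4*k**3 + 2*k**2 + 11*k + 4)*factorial(k)/(3*3**k) = t_k.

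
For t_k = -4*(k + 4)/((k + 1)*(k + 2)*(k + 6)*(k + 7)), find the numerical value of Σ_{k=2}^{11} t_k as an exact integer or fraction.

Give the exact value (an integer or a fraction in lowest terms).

Σ = -35/468

Step 1: r(k) = (k + 1)*(k + 5)*(k + 6)/((k + 3)*(k + 4)*(k + 8)).
Take A(k)=k + 1, B(k)=k + 8, C(k)=k**4 + 16*k**3 + 95*k**2 + 248*k + 240.
Need (k + 1)·f(k+1) − (k + 7)·f(k) = k**4 + 16*k**3 + 95*k**2 + 248*k + 240.
Degrees (1,1,4) ⇒ d ≤ 6.
Coefficient equations give f(k) = k*(k + 2)*(k + 3)*(k + 4)*(k + 5)*(k + 7)/12.
R(k) = B(k−1)·f(k)/C(k) = k*(k + 2)*(k + 7)**2/(12*(k + 4)); s_k = R·t_k = k*(-k - 7)/(3*(k**2 + 7*k + 6)).
s_(k+1) − s_k = 4*(-k - 4)/(k**4 + 16*k**3 + 83*k**2 + 152*k + 84) = t_k.
Sum = s_(12) − s_(2); s_(12) = -38/117, s_(2) = -1/4 ⇒ -35/468.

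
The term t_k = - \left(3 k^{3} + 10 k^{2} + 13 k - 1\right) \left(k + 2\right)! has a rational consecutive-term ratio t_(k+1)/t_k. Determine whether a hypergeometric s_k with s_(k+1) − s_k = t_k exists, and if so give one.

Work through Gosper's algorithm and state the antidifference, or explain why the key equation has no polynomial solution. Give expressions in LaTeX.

s_k = \left(- 3 k^{2} + 2 k + 2\right) \left(k + 2\right)!

t_(k+1)/t_k = (3*k**4 + 28*k**3 + 99*k**2 + 151*k + 75)/(3*k**3 + 10*k**2 + 13*k - 1).
Take A(k)=k + 3, B(k)=1, C(k)=k**3 + 10*k**2/3 + 13*k/3 - 1/3.
Solve (k + 3)·f(k+1) − (1)·f(k) = k**3 + 10*k**2/3 + 13*k/3 - 1/3.
d = 2 from the (1,0,3) case.
Match coefficients ⇒ f(k) = (3*k**2 - 2*k - 2)/3.
R(k) = B(k−1)·f(k)/C(k) = (3*k**2 - 2*k - 2)/(3*k**3 + 10*k**2 + 13*k - 1); s_k = R·t_k = (-3*k**2 + 2*k + 2)*factorial(k + 2).
s_(k+1) − s_k = -(3*k**3 + 10*k**2 + 13*k - 1)*factorial(k + 2) = t_k.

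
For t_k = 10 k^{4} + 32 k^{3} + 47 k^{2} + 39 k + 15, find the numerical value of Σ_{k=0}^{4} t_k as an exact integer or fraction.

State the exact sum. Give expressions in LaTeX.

t_(k+1)/t_k = (10*k**4 + 72*k**3 + 203*k**2 + 269*k + 143)/(10*k**4 + 32*k**3 + 47*k**2 + 39*k + 15).
So A=1 and B=1, with C=k**4 + 16*k**3/5 + 47*k**2/10 + 39*k/10 + 3/2.
Set up (1)·f(k+1) − (1)·f(k) − (k**4 + 16*k**3/5 + 47*k**2/10 + 39*k/10 + 3/2) = 0.
Degrees (0,0,4) ⇒ d ≤ 5.
Solve for f: f(k) = k*(2*k**4 + 3*k**3 + 3*k**2 + 4*k + 3)/10 (degree 5 ≤ 5).
Then R = B(k−1)f/C = k*(2*k**4 + 3*k**3 + 3*k**2 + 4*k + 3)/(10*k**4 + 32*k**3 + 47*k**2 + 39*k + 15), so s_k = R(k)·t_k = k*(2*k**4 + 3*k**3 + 3*k**2 + 4*k + 3).
s_(k+1) − s_k = 10*k**4 + 32*k**3 + 47*k**2 + 39*k + 15 = t_k.
Sum = s_(5) − s_(0); s_(5) = 8615, s_(0) = 0 ⇒ 8615.

Σ = 8615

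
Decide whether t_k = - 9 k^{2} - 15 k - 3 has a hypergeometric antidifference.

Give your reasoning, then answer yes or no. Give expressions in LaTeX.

The ratio is (3*k**2 + 11*k + 9)/(3*k**2 + 5*k + 1).
Take A(k)=1, B(k)=1, C(k)=k**2 + 5*k/3 + 1/3.
Need (1)·f(k+1) − (1)·f(k) = k**2 + 5*k/3 + 1/3.
Degrees (0,0,2) ⇒ d ≤ 3.
Match coefficients ⇒ f(k) = k*(k**2 + k - 1)/3.
Certificate R = B(k−1)f/C = k*(k**2 + k - 1)/(3*k**2 + 5*k + 1) gives s_k = 3*k*(-k**2 - k + 1).
s_(k+1) − s_k = -9*k**2 - 15*k - 3 = t_k.

Yes. s_k = 3 k \left(- k^{2} - k + 1\right).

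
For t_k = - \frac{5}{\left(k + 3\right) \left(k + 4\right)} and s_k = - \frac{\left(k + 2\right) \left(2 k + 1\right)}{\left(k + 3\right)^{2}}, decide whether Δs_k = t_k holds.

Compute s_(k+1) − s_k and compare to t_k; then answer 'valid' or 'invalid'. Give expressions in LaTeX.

Invalid: residual \frac{- 2 k^{2} - 4 k + 11}{k^{4} + 14 k^{3} + 73 k^{2} + 168 k + 144} ≠ 0.

s_(k+1) = -(k + 3)*(2*k + 3)/(k + 4)**2
s_(k+1) − s_k = (-7*k**2 - 39*k - 49)/(k**4 + 14*k**3 + 73*k**2 + 168*k + 144)
(s_(k+1) − s_k) − t_k = (-2*k**2 - 4*k + 11)/(k**4 + 14*k**3 + 73*k**2 + 168*k + 144)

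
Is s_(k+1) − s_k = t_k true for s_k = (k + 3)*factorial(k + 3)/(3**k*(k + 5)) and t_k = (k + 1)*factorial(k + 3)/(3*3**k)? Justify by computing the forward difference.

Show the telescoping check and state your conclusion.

s_(k+1) = (k + 4)*factorial(k + 4)/(3*3**k*(k + 6))
s_(k+1) − s_k = (k + 2)*(k**2 + 8*k + 13)*factorial(k + 3)/(3*3**k*(k + 5)*(k + 6))
(s_(k+1) − s_k) − t_k = -2*(k**2 + 6*k + 2)*factorial(k + 3)/(3*3**k*(k + 5)*(k + 6))

Invalid: residual -2*(k**2 + 6*k + 2)*factorial(k + 3)/(3*3**k*(k + 5)*(k + 6)) ≠ 0.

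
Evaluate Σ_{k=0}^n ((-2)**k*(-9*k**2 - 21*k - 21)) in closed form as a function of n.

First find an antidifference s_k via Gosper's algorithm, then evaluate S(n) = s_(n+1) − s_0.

S(n) = -6*(-2)**n*n**2 - 18*(-2)**n*n - 18*(-2)**n - 3

t_(k+1)/t_k = 2*(-3*k**2 - 13*k - 17)/(3*k**2 + 7*k + 7).
Normal form (A,B,C) = (-2, 1, k**2 + 7*k/3 + 7/3).
Need (-2)·f(k+1) − (1)·f(k) = k**2 + 7*k/3 + 7/3.
Degrees (0,0,2) ⇒ d ≤ 2.
Solve for f: f(k) = -(k**2 + k + 1)/3 (degree 2 ≤ 2).
So s_k = (B(k−1)f/C)·t_k = (-(k**2 + k + 1)/(3*k**2 + 7*k + 7))·t_k = 3*(-2)**k*(k**2 + k + 1).
Verify: (-2)**k*(-9*k**2 - 21*k - 21) matches t_k.
Telescope: S(n) = s_(n+1) − s_(0) = (-2)**(n + 1)*(3*n**2 + 9*n + 9) − (3) = -6*(-2)**n*n**2 - 18*(-2)**n*n - 18*(-2)**n - 3.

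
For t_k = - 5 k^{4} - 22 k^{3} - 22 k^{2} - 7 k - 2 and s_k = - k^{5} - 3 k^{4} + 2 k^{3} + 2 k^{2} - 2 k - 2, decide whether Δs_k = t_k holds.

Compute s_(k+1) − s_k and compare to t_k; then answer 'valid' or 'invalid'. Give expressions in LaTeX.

Valid — Δs_k = t_k.

s_(k+1) = -k**5 - 8*k**4 - 20*k**3 - 20*k**2 - 9*k - 4
s_(k+1) − s_k = -5*k**4 - 22*k**3 - 22*k**2 - 7*k - 2
(s_(k+1) − s_k) − t_k = 0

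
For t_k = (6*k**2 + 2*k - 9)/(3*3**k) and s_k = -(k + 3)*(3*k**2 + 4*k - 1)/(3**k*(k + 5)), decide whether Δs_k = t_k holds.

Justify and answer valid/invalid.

Invalid: residual 2*(-6*k**3 - 41*k**2 - 13*k + 48)/(3*3**k*(k**2 + 11*k + 30)) ≠ 0.

s_(k+1) = -(k + 4)*(4*k + 3*(k + 1)**2 + 3)/(3*3**k*(k + 6))
s_(k+1) − s_k = (6*k**4 + 56*k**3 + 111*k**2 - 65*k - 174)/(3*3**k*(k**2 + 11*k + 30))
(s_(k+1) − s_k) − t_k = 2*(-6*k**3 - 41*k**2 - 13*k + 48)/(3*3**k*(k**2 + 11*k + 30))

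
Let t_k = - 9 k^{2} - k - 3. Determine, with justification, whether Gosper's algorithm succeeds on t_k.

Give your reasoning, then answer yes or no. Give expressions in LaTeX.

t_(k+1)/t_k = (k + 9*(k + 1)**2 + 4)/(9*k**2 + k + 3).
Normal form (A,B,C) = (1, 1, k**2 + k/9 + 1/3).
Need (1)·f(k+1) − (1)·f(k) = k**2 + k/9 + 1/3.
deg f ≤ 3 (via 0,0,2).
A polynomial solution: f(k) = k*(3*k**2 - 4*k + 4)/9.
Get s_k = R·t_k = k*(-3*k**2 + 4*k - 4) with R(k) = B(k−1)f(k)/C(k) = k*(3*k**2 - 4*k + 4)/(9*k**2 + k + 3).
s_(k+1) − s_k = -9*k**2 - k - 3 = t_k.

Yes. s_k = k \left(- 3 k^{2} + 4 k - 4\right).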